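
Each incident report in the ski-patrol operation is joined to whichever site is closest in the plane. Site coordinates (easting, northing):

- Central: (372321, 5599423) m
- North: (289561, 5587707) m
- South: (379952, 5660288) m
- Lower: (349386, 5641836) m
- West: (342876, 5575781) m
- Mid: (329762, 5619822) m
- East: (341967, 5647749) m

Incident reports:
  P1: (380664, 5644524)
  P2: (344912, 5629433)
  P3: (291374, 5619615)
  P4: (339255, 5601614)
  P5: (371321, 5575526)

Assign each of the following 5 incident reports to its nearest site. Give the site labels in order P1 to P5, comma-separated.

South, Lower, North, Mid, Central

P1 → South (d²=249010640.00)
P2 → Lower (d²=173851085.00)
P3 → North (d²=1021407433.00)
P4 → Mid (d²=421648313.00)
P5 → Central (d²=572066609.00)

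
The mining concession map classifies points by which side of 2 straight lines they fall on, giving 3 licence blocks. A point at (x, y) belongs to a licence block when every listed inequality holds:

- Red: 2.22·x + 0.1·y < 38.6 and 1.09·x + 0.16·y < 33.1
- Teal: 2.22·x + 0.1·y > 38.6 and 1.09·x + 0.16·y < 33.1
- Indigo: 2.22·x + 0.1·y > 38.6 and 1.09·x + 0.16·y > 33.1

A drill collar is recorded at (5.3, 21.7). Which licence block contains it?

Red

2.22·5.3 + 0.1·21.7 = 13.936, which is < 38.6
1.09·5.3 + 0.16·21.7 = 9.249, which is < 33.1
This sign pattern matches Red.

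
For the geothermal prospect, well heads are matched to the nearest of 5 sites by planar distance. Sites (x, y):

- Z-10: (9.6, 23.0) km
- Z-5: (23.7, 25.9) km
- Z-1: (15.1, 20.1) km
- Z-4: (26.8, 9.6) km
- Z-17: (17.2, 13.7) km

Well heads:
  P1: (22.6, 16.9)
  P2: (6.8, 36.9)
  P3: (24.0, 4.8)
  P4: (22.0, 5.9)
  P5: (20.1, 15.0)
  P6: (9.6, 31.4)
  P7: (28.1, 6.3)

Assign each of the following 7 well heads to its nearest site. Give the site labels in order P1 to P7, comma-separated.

Z-17, Z-10, Z-4, Z-4, Z-17, Z-10, Z-4

P1 → Z-17 (d²=39.40)
P2 → Z-10 (d²=201.05)
P3 → Z-4 (d²=30.88)
P4 → Z-4 (d²=36.73)
P5 → Z-17 (d²=10.10)
P6 → Z-10 (d²=70.56)
P7 → Z-4 (d²=12.58)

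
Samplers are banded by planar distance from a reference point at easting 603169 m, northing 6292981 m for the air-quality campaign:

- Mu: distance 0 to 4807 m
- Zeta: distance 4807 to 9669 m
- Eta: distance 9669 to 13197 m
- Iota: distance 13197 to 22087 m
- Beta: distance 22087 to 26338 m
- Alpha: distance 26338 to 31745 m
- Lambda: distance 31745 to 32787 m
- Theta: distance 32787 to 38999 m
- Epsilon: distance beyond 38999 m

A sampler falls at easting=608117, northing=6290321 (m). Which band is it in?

Distance = √((608117−603169)² + (6290321−6292981)²) = √(24482704.000 + 7075600.000) = 5617.678 m.
4807 ≤ 5617.678 < 9669 → Zeta.

Zeta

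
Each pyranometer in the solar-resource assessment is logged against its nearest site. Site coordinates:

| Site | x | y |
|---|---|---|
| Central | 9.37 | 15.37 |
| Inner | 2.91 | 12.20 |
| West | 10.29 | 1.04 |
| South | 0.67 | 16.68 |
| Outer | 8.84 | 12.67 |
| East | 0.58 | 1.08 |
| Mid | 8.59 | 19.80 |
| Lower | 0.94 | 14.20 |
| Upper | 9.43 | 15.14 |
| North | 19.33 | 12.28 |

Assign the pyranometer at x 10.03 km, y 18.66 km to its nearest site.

Mid

Squared distances to each site:
Central: 11.260; Inner: 92.426; West: 310.532; South: 91.530; Outer: 37.296; East: 398.359; Mid: 3.373; Lower: 102.520; Upper: 12.750; North: 127.194.
Minimum at Mid.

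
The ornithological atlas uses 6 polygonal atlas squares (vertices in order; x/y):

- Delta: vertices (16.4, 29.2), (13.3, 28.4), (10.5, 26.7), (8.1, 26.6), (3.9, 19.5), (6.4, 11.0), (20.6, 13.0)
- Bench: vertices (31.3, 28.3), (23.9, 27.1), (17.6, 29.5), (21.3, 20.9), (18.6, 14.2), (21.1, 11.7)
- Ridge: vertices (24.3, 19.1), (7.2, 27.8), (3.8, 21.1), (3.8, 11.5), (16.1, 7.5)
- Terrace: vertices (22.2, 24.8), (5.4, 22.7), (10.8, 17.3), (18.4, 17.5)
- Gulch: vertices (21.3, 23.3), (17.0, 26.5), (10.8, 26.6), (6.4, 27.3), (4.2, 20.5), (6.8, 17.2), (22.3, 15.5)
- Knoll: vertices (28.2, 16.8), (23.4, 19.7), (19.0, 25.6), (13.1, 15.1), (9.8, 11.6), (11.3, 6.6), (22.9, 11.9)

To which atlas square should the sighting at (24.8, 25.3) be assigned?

Bench

Cast a ray rightward from (24.8, 25.3). For each polygon, the edges (by vertex number in listed order) whose endpoints lie on opposite sides of y = 25.3, where each meets that height, and whether that is right or left of the point:
Delta: 4–5 at x≈7.33 (left), 7–1 at x≈17.41 (left) → 0 crossings.
Bench: 3–4 at x≈19.41 (left), 6–1 at x≈29.46 (right) → 1 crossing.
Ridge: 1–2 at x≈12.11 (left), 2–3 at x≈5.93 (left) → 0 crossings.
Terrace: no edge straddles that height → 0 crossings.
Gulch: 1–2 at x≈18.61 (left), 4–5 at x≈5.75 (left) → 0 crossings.
Knoll: 2–3 at x≈19.22 (left), 3–4 at x≈18.83 (left) → 0 crossings.
Only Bench has an odd count, so the point is inside Bench.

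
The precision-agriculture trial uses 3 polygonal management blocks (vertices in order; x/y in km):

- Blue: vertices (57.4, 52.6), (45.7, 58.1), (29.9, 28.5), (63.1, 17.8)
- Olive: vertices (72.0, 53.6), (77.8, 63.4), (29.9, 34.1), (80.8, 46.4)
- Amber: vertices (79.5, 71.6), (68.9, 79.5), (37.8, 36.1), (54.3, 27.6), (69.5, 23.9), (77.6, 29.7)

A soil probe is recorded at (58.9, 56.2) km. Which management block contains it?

Amber

Cast a ray rightward from (58.9, 56.2). For each polygon, the edges (by vertex number in listed order) whose endpoints lie on opposite sides of y = 56.2, where each meets that height, and whether that is right or left of the point:
Blue: 1–2 at x≈49.74 (left), 2–3 at x≈44.69 (left) → 0 crossings.
Olive: 1–2 at x≈73.54 (right), 2–3 at x≈66.03 (right) → 2 crossings.
Amber: 2–3 at x≈52.20 (left), 6–1 at x≈78.80 (right) → 1 crossing.
Only Amber has an odd count, so the point is inside Amber.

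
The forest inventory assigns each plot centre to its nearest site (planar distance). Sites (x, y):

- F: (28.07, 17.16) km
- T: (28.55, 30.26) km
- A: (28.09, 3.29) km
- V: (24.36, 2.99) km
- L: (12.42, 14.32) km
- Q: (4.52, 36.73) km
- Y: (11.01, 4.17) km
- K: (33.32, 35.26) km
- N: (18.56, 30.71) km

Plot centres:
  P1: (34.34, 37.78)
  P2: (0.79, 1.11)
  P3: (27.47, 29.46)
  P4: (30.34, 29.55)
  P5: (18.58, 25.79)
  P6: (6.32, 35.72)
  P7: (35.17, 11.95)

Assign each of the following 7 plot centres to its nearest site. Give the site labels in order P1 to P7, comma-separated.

K, Y, T, T, N, Q, F

P1 → K (d²=7.39)
P2 → Y (d²=113.81)
P3 → T (d²=1.81)
P4 → T (d²=3.71)
P5 → N (d²=24.21)
P6 → Q (d²=4.26)
P7 → F (d²=77.55)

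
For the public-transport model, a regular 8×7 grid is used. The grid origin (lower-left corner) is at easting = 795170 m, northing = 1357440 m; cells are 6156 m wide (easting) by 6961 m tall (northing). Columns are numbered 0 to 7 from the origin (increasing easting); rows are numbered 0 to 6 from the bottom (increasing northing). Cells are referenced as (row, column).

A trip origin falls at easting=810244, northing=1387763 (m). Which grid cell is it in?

Column index: ⌊(810244 − 795170) / 6156⌋ = ⌊2.449⌋ = 2
Row offset from origin: ⌊(1387763 − 1357440) / 6961⌋ = ⌊4.356⌋ = 4 → row 4

(4, 2)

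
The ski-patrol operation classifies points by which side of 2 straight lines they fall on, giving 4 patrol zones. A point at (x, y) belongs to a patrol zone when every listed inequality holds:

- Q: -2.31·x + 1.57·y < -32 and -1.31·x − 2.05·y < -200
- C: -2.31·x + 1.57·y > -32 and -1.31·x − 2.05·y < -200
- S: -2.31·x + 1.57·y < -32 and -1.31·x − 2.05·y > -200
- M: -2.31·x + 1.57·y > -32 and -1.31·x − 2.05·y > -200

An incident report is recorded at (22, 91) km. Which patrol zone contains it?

C

-2.31·22 + 1.57·91 = 92.050, which is > -32
-1.31·22 − 2.05·91 = -215.370, which is < -200
This sign pattern matches C.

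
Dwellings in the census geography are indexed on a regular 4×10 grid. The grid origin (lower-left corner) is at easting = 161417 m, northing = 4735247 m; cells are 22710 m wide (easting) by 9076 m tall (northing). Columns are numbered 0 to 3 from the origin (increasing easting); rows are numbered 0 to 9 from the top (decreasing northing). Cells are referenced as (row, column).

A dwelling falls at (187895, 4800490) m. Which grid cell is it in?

Column index: ⌊(187895 − 161417) / 22710⌋ = ⌊1.166⌋ = 1
Row offset from origin: ⌊(4800490 − 4735247) / 9076⌋ = ⌊7.189⌋ = 7 → row 2 (counted from top)

(2, 1)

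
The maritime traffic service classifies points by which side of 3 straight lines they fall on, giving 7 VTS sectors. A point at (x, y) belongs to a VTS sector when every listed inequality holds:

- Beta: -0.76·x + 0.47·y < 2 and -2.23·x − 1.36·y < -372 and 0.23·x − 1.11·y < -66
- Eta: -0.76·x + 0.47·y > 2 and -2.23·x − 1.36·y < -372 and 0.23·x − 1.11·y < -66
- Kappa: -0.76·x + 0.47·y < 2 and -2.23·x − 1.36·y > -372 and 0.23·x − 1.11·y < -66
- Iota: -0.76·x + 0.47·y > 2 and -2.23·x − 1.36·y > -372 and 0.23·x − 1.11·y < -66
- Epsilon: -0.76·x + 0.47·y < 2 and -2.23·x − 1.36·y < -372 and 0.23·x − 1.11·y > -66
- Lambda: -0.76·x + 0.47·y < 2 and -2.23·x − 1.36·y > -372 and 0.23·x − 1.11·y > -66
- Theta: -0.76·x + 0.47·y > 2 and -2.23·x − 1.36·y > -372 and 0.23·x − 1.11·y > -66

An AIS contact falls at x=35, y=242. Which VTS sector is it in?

Eta

-0.76·35 + 0.47·242 = 87.140, which is > 2
-2.23·35 − 1.36·242 = -407.170, which is < -372
0.23·35 − 1.11·242 = -260.570, which is < -66
This sign pattern matches Eta.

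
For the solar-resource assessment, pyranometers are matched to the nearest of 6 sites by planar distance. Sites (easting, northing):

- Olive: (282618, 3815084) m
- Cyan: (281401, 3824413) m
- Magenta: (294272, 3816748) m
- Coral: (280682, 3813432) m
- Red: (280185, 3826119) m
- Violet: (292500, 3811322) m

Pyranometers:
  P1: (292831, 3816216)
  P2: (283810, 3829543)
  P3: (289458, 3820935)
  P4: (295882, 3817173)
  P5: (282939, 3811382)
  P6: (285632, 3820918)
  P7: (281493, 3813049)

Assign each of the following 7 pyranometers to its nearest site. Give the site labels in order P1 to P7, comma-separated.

Magenta, Red, Magenta, Magenta, Coral, Cyan, Coral

P1 → Magenta (d²=2359505.00)
P2 → Red (d²=24864401.00)
P3 → Magenta (d²=40705565.00)
P4 → Magenta (d²=2772725.00)
P5 → Coral (d²=9296549.00)
P6 → Cyan (d²=30116386.00)
P7 → Coral (d²=804410.00)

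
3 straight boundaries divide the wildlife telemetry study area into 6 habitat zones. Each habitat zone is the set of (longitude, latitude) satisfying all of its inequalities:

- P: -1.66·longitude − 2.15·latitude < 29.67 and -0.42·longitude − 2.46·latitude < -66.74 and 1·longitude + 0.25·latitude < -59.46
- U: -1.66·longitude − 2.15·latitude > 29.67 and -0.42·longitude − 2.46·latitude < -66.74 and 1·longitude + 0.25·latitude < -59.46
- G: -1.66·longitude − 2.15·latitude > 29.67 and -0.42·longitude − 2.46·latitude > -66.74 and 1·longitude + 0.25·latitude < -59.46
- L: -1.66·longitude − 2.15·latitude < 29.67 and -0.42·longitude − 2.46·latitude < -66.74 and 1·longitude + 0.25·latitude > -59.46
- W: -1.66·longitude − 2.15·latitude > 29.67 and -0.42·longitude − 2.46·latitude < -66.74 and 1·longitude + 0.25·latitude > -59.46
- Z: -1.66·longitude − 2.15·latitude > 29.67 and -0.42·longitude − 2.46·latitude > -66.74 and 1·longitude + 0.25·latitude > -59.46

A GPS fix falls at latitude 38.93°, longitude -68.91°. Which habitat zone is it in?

-1.66·-68.91 − 2.15·38.93 = 30.691, which is > 29.67
-0.42·-68.91 − 2.46·38.93 = -66.826, which is < -66.74
1·-68.91 + 0.25·38.93 = -59.177, which is > -59.46
This sign pattern matches W.

W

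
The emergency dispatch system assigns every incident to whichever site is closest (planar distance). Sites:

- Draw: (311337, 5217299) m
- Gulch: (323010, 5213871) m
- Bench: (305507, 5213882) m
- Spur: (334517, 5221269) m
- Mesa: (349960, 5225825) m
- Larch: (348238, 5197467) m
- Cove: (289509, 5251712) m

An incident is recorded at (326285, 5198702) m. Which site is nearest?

Squared distances to each site:
Draw: 569291113.000; Gulch: 240824186.000; Bench: 662157684.000; Spur: 577035313.000; Mesa: 1296162754.000; Larch: 483459434.000; Cove: 4162534276.000.
Minimum at Gulch.

Gulch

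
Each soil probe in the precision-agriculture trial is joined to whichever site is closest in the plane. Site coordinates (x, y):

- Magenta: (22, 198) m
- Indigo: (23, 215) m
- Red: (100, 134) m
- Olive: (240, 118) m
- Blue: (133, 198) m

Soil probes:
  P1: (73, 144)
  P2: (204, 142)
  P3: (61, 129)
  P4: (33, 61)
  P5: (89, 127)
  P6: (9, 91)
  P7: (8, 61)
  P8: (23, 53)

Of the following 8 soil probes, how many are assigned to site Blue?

P1 → Red
P2 → Olive
P3 → Red
P4 → Red
P5 → Red
P6 → Red
P7 → Red
P8 → Red
0 of the 8 go to Blue.

0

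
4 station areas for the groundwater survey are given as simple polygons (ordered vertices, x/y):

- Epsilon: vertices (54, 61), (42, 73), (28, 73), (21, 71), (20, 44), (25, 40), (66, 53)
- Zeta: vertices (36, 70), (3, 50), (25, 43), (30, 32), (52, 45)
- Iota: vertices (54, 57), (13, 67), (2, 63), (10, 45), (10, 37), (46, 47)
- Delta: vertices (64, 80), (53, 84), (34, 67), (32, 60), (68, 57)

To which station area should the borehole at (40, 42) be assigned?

Zeta

Cast a ray rightward from (40, 42). For each polygon, the edges (by vertex number in listed order) whose endpoints lie on opposite sides of y = 42, where each meets that height, and whether that is right or left of the point:
Epsilon: 5–6 at x≈22.5 (left), 6–7 at x≈31.3 (left) → 0 crossings.
Zeta: 3–4 at x≈25.5 (left), 4–5 at x≈46.9 (right) → 1 crossing.
Iota: 4–5 at x≈10.0 (left), 5–6 at x≈28.0 (left) → 0 crossings.
Delta: no edge straddles that height → 0 crossings.
Only Zeta has an odd count, so the point is inside Zeta.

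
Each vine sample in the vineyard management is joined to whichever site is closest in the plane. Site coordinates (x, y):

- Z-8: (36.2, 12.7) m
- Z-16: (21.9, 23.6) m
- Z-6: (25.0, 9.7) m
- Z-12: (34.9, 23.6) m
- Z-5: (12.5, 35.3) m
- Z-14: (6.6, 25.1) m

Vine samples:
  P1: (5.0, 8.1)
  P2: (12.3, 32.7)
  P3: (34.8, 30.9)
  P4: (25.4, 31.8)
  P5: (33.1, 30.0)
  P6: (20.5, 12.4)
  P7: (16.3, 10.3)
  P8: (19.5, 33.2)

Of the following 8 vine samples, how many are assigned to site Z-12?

2

P1 → Z-14
P2 → Z-5
P3 → Z-12
P4 → Z-16
P5 → Z-12
P6 → Z-6
P7 → Z-6
P8 → Z-5
2 of the 8 go to Z-12.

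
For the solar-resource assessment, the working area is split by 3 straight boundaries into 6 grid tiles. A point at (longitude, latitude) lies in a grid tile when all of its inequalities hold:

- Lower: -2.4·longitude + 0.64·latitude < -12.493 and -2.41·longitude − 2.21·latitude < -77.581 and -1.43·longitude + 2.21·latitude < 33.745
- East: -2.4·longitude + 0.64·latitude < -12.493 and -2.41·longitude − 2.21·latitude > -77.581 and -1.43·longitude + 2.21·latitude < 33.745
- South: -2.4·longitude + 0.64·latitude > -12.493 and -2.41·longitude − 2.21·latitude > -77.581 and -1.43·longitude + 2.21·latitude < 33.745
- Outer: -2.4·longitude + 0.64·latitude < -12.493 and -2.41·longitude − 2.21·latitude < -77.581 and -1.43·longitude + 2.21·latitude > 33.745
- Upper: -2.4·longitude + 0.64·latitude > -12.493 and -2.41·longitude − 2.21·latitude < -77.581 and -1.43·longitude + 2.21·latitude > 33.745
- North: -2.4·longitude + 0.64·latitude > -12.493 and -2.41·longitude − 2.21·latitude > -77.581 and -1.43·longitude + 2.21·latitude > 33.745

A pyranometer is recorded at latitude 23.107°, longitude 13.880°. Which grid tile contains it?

Lower

-2.4·13.880 + 0.64·23.107 = -18.524, which is < -12.493
-2.41·13.880 − 2.21·23.107 = -84.517, which is < -77.581
-1.43·13.880 + 2.21·23.107 = 31.218, which is < 33.745
This sign pattern matches Lower.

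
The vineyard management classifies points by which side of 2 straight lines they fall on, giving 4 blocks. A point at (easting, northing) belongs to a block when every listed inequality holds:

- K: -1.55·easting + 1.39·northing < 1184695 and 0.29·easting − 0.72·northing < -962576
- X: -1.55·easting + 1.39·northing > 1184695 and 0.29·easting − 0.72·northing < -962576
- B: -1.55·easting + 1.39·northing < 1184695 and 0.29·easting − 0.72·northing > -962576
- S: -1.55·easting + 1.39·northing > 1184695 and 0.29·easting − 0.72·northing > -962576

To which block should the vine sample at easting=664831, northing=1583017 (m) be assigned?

-1.55·664831 + 1.39·1583017 = 1169905.580, which is < 1184695
0.29·664831 − 0.72·1583017 = -946971.250, which is > -962576
This sign pattern matches B.

B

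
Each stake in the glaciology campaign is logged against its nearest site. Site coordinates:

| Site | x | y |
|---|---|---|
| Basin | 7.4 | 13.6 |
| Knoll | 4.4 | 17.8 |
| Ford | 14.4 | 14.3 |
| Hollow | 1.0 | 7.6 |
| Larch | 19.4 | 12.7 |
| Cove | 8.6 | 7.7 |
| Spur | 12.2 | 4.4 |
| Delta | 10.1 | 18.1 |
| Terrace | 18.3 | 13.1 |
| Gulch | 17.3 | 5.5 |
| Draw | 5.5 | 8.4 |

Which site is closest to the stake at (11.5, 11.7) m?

Squared distances to each site:
Basin: 20.420; Knoll: 87.620; Ford: 15.170; Hollow: 127.060; Larch: 63.410; Cove: 24.410; Spur: 53.780; Delta: 42.920; Terrace: 48.200; Gulch: 72.080; Draw: 46.890.
Minimum at Ford.

Ford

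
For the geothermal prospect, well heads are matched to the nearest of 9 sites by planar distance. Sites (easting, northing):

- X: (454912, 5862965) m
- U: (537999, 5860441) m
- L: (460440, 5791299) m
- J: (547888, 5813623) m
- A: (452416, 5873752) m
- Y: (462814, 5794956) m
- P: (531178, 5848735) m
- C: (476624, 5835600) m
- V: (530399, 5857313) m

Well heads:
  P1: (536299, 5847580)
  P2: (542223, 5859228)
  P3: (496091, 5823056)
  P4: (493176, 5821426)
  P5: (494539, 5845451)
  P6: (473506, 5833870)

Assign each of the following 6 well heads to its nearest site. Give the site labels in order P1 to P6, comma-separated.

P1 → P (d²=27558666.00)
P2 → U (d²=19313545.00)
P3 → C (d²=536316025.00)
P4 → C (d²=474870980.00)
P5 → C (d²=417989426.00)
P6 → C (d²=12714824.00)

P, U, C, C, C, C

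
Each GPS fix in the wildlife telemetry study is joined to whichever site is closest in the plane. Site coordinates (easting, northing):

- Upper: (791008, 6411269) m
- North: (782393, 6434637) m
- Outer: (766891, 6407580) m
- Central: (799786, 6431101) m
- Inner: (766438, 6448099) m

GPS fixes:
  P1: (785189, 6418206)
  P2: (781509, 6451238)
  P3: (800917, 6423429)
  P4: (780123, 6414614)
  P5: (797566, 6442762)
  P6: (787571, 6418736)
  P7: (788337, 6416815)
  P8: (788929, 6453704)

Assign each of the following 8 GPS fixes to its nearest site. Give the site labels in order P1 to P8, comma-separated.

P1 → Upper (d²=81982730.00)
P2 → Inner (d²=236988362.00)
P3 → Central (d²=60138745.00)
P4 → Upper (d²=129672250.00)
P5 → Central (d²=140907321.00)
P6 → Upper (d²=67569058.00)
P7 → Upper (d²=37892357.00)
P8 → North (d²=406269785.00)

Upper, Inner, Central, Upper, Central, Upper, Upper, North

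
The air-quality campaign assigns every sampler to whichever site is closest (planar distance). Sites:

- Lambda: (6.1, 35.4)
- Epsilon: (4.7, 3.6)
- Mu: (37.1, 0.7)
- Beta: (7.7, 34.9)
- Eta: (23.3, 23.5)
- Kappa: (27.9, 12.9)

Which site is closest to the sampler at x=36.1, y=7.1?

Mu

Squared distances to each site:
Lambda: 1700.890; Epsilon: 998.210; Mu: 41.960; Beta: 1579.400; Eta: 432.800; Kappa: 100.880.
Minimum at Mu.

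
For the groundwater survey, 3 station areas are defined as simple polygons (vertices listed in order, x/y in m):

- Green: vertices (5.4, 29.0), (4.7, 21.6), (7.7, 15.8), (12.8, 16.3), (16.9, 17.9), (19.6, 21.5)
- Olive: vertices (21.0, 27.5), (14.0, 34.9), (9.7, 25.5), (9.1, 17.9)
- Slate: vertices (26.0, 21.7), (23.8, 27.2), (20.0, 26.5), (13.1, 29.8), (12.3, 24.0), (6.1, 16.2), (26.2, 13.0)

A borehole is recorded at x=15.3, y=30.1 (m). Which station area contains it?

Olive

Cast a ray rightward from (15.3, 30.1). For each polygon, the edges (by vertex number in listed order) whose endpoints lie on opposite sides of y = 30.1, where each meets that height, and whether that is right or left of the point:
Green: no edge straddles that height → 0 crossings.
Olive: 1–2 at x≈18.54 (right), 2–3 at x≈11.80 (left) → 1 crossing.
Slate: no edge straddles that height → 0 crossings.
Only Olive has an odd count, so the point is inside Olive.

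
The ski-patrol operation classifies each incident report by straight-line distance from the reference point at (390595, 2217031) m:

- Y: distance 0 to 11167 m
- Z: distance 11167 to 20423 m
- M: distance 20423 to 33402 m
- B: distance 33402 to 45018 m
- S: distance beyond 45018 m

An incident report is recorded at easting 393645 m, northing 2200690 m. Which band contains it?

Distance = √((393645−390595)² + (2200690−2217031)²) = √(9302500.000 + 267028281.000) = 16623.200 m.
11167 ≤ 16623.200 < 20423 → Z.

Z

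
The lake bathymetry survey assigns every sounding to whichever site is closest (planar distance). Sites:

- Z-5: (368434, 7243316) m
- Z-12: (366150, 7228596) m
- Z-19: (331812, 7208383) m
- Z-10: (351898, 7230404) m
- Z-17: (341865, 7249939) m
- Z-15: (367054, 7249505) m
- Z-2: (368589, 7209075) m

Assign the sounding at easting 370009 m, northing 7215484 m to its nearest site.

Squared distances to each site:
Z-5: 777100849.000; Z-12: 186816425.000; Z-19: 1509435010.000; Z-10: 550614721.000; Z-17: 1979231761.000; Z-15: 1166160466.000; Z-2: 43091681.000.
Minimum at Z-2.

Z-2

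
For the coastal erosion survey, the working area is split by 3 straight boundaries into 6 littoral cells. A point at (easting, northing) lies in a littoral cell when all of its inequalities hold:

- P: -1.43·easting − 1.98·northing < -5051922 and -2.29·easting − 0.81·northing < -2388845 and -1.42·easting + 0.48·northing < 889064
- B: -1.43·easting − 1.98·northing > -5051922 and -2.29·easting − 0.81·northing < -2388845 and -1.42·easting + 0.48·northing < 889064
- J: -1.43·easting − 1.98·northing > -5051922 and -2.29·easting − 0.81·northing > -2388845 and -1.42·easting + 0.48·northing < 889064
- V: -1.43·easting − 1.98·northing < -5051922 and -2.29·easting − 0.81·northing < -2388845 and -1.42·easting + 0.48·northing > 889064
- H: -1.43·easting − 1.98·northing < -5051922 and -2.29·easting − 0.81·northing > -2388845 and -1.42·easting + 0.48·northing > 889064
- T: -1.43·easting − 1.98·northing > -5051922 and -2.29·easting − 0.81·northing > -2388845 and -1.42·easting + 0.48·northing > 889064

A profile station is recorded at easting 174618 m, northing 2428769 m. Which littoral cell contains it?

-1.43·174618 − 1.98·2428769 = -5058666.360, which is < -5051922
-2.29·174618 − 0.81·2428769 = -2367178.110, which is > -2388845
-1.42·174618 + 0.48·2428769 = 917851.560, which is > 889064
This sign pattern matches H.

H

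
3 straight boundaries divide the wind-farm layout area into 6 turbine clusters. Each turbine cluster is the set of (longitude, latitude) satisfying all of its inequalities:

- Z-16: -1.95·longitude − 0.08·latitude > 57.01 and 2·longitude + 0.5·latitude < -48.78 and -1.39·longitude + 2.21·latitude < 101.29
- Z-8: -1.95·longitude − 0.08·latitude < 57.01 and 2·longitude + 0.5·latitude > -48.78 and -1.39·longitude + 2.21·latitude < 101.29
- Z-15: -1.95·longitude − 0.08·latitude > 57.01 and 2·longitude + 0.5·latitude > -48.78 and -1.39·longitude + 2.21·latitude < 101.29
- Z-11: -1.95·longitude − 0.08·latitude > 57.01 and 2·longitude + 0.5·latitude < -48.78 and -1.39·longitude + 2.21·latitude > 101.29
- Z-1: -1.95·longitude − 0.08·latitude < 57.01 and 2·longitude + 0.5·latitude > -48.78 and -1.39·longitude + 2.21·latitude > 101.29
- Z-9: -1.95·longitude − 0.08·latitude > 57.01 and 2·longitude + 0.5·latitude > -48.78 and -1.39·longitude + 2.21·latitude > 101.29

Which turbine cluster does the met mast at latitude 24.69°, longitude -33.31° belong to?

-1.95·-33.31 − 0.08·24.69 = 62.979, which is > 57.01
2·-33.31 + 0.5·24.69 = -54.275, which is < -48.78
-1.39·-33.31 + 2.21·24.69 = 100.866, which is < 101.29
This sign pattern matches Z-16.

Z-16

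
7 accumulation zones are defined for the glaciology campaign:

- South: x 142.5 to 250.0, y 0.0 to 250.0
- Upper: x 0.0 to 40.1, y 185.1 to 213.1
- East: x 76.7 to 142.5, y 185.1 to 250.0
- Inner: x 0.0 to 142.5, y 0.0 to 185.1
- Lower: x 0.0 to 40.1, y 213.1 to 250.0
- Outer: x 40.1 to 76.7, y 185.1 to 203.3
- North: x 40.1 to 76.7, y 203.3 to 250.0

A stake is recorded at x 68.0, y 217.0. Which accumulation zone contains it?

The point has x = 68.0 and y = 217.0.
Only North satisfies 40.1 ≤ x ≤ 76.7 and 203.3 ≤ y ≤ 250.0.

North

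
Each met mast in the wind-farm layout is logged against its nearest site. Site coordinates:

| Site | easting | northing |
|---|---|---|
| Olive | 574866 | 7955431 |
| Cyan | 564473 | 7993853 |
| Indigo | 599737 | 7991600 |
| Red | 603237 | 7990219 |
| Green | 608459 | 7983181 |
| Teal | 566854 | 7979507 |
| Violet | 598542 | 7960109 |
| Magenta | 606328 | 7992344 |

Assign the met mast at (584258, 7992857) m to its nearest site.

Squared distances to each site:
Olive: 1488915140.000; Cyan: 392438241.000; Indigo: 241179490.000; Red: 367161485.000; Green: 679313377.000; Teal: 481121716.000; Violet: 1276464160.000; Magenta: 487348069.000.
Minimum at Indigo.

Indigo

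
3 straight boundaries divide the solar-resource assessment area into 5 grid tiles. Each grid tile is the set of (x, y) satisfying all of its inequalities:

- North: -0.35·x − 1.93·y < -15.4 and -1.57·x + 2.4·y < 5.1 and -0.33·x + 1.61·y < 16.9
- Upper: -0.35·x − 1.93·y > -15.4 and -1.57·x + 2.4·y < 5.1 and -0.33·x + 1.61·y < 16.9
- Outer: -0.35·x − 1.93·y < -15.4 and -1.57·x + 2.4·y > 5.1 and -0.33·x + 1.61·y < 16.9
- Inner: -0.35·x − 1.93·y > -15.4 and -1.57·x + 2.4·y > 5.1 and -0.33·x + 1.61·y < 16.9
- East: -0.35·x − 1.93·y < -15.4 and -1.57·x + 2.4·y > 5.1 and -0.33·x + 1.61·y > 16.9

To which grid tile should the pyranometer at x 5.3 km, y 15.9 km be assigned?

-0.35·5.3 − 1.93·15.9 = -32.542, which is < -15.4
-1.57·5.3 + 2.4·15.9 = 29.839, which is > 5.1
-0.33·5.3 + 1.61·15.9 = 23.850, which is > 16.9
This sign pattern matches East.

East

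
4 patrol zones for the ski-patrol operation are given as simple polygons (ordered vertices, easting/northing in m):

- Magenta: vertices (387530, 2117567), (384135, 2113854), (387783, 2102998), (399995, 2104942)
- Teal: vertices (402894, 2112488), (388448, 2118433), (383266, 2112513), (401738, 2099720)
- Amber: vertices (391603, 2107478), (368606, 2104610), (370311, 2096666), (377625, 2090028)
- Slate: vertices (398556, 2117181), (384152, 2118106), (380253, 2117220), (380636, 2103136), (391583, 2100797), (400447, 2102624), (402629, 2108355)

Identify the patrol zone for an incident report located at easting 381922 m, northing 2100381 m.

Cast a ray rightward from (381922, 2100381). For each polygon, the edges (by vertex number in listed order) whose endpoints lie on opposite sides of northing = 2100381, where each meets that height, and whether that is right or left of the point:
Magenta: no edge straddles that height → 0 crossings.
Teal: 3–4 at easting≈400783.6 (right), 4–1 at easting≈401797.8 (right) → 2 crossings.
Amber: 2–3 at easting≈369513.7 (left), 4–1 at easting≈385918.1 (right) → 1 crossing.
Slate: no edge straddles that height → 0 crossings.
Only Amber has an odd count, so the point is inside Amber.

Amber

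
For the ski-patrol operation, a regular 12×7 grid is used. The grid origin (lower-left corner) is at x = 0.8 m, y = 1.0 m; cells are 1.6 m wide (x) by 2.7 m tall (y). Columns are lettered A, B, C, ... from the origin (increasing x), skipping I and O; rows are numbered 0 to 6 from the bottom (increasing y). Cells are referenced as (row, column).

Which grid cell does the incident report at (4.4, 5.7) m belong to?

(1, C)

Column index: ⌊(4.4 − 0.8) / 1.6⌋ = ⌊2.250⌋ = 2 → column C
Row offset from origin: ⌊(5.7 − 1.0) / 2.7⌋ = ⌊1.741⌋ = 1 → row 1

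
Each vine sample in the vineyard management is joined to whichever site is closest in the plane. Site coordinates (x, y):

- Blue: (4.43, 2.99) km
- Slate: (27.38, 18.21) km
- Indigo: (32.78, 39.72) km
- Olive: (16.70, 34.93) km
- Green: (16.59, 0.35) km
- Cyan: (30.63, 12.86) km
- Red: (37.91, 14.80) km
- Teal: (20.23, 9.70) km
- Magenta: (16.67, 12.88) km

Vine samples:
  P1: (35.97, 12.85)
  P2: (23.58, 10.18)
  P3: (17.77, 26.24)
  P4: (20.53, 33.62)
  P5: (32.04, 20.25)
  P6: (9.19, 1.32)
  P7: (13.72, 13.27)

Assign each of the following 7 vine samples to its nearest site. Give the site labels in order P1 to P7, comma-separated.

Red, Teal, Olive, Olive, Slate, Blue, Magenta

P1 → Red (d²=7.57)
P2 → Teal (d²=11.45)
P3 → Olive (d²=76.66)
P4 → Olive (d²=16.39)
P5 → Slate (d²=25.88)
P6 → Blue (d²=25.45)
P7 → Magenta (d²=8.85)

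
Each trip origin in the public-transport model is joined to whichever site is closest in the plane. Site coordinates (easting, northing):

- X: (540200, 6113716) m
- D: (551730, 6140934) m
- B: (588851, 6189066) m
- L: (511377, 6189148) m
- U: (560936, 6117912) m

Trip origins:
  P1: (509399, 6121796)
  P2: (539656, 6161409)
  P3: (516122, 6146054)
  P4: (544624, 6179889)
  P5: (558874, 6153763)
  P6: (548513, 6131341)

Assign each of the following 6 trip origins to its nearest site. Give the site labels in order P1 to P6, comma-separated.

P1 → X (d²=1013988001.00)
P2 → D (d²=565007101.00)
P3 → D (d²=1294144064.00)
P4 → L (d²=1191092090.00)
P5 → D (d²=215619977.00)
P6 → D (d²=102374738.00)

X, D, D, L, D, D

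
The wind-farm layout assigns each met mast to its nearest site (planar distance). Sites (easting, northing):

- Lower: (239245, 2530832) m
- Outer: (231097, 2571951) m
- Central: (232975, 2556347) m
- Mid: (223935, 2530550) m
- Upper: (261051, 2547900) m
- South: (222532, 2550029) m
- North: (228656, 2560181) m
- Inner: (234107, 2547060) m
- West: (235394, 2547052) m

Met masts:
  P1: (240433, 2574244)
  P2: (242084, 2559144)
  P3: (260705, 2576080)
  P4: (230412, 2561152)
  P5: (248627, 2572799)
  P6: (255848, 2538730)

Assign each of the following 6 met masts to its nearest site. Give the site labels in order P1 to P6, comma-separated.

Outer, Central, Upper, North, Outer, Upper

P1 → Outer (d²=92418745.00)
P2 → Central (d²=90797090.00)
P3 → Upper (d²=794232116.00)
P4 → North (d²=4026377.00)
P5 → Outer (d²=308020004.00)
P6 → Upper (d²=111160109.00)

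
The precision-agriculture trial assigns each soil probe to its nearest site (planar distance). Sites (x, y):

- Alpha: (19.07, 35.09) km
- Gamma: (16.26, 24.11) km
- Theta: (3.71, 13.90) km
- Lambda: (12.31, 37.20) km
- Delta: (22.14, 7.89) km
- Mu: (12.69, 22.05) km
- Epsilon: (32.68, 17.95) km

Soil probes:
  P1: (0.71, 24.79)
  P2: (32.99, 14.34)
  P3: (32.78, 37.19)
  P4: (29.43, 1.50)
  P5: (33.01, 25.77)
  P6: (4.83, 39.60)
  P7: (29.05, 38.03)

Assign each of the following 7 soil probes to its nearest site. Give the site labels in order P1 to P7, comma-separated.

P1 → Theta (d²=127.59)
P2 → Epsilon (d²=13.13)
P3 → Alpha (d²=192.37)
P4 → Delta (d²=93.98)
P5 → Epsilon (d²=61.26)
P6 → Lambda (d²=61.71)
P7 → Alpha (d²=108.24)

Theta, Epsilon, Alpha, Delta, Epsilon, Lambda, Alpha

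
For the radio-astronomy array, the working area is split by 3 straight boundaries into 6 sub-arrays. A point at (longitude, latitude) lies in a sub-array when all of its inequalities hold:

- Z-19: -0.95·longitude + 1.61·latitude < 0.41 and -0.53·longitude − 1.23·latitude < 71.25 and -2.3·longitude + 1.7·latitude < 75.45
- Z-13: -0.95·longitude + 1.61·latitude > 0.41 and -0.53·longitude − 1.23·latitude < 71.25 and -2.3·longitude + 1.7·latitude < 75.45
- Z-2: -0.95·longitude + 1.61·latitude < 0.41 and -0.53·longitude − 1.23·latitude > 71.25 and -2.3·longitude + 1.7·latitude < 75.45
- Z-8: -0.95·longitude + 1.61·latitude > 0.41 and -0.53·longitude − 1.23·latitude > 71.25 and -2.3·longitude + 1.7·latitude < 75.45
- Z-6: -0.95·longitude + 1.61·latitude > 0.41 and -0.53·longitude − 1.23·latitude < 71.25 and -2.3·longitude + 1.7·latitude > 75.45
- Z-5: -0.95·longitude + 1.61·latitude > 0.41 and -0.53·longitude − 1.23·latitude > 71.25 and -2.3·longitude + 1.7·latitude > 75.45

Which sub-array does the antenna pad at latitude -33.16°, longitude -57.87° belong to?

Z-5

-0.95·-57.87 + 1.61·-33.16 = 1.589, which is > 0.41
-0.53·-57.87 − 1.23·-33.16 = 71.458, which is > 71.25
-2.3·-57.87 + 1.7·-33.16 = 76.729, which is > 75.45
This sign pattern matches Z-5.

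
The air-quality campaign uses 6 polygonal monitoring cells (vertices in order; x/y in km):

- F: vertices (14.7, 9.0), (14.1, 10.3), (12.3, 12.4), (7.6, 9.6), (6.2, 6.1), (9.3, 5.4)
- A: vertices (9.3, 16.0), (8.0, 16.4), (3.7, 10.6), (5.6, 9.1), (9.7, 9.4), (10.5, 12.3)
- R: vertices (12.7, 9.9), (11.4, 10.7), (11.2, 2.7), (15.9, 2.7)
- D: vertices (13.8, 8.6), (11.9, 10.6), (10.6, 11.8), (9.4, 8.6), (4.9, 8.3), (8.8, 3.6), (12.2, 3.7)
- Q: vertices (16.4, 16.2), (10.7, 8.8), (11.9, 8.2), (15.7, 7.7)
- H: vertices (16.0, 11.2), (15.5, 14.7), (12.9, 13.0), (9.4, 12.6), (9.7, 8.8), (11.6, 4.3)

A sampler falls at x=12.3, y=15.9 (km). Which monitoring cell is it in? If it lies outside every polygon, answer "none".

none

Cast a ray rightward from (12.3, 15.9). For each polygon, the edges (by vertex number in listed order) whose endpoints lie on opposite sides of y = 15.9, where each meets that height, and whether that is right or left of the point:
F: no edge straddles that height → 0 crossings.
A: 2–3 at x≈7.63 (left), 6–1 at x≈9.33 (left) → 0 crossings.
R: no edge straddles that height → 0 crossings.
D: no edge straddles that height → 0 crossings.
Q: 1–2 at x≈16.17 (right), 4–1 at x≈16.38 (right) → 2 crossings.
H: no edge straddles that height → 0 crossings.
All counts are even, so the point lies outside every listed polygon.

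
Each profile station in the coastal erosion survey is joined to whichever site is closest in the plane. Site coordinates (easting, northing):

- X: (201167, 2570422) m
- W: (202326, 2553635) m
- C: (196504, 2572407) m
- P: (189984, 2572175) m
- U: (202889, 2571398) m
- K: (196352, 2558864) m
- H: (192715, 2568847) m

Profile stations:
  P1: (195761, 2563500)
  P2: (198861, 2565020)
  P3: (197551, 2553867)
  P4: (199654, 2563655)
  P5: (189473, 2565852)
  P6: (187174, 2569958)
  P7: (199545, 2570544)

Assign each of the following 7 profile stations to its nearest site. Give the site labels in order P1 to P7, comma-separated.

K, X, W, K, H, P, X

P1 → K (d²=21841777.00)
P2 → X (d²=34499240.00)
P3 → W (d²=22854449.00)
P4 → K (d²=33856885.00)
P5 → H (d²=19480589.00)
P6 → P (d²=12811189.00)
P7 → X (d²=2645768.00)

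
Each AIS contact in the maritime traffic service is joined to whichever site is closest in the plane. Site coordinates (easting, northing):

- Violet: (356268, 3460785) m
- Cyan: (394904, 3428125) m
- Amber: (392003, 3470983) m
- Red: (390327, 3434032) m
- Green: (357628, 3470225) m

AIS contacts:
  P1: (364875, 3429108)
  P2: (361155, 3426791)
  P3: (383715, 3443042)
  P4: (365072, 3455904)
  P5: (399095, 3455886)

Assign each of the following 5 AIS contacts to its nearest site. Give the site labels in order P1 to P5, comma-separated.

Red, Red, Red, Violet, Amber

P1 → Red (d²=672050080.00)
P2 → Red (d²=903437665.00)
P3 → Red (d²=124898644.00)
P4 → Violet (d²=101334577.00)
P5 → Amber (d²=278215873.00)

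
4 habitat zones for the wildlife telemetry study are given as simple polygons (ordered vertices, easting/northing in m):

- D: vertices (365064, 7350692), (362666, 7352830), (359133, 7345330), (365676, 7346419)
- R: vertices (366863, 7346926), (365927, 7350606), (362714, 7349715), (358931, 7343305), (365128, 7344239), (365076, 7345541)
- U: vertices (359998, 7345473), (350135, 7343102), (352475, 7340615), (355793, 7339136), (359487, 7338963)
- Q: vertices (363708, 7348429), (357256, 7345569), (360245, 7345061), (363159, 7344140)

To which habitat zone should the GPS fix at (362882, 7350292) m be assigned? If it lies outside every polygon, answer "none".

D

Cast a ray rightward from (362882, 7350292). For each polygon, the edges (by vertex number in listed order) whose endpoints lie on opposite sides of northing = 7350292, where each meets that height, and whether that is right or left of the point:
D: 2–3 at easting≈361470.4 (left), 4–1 at easting≈365121.3 (right) → 1 crossing.
R: 1–2 at easting≈366006.9 (right), 2–3 at easting≈364794.7 (right) → 2 crossings.
U: no edge straddles that height → 0 crossings.
Q: no edge straddles that height → 0 crossings.
Only D has an odd count, so the point is inside D.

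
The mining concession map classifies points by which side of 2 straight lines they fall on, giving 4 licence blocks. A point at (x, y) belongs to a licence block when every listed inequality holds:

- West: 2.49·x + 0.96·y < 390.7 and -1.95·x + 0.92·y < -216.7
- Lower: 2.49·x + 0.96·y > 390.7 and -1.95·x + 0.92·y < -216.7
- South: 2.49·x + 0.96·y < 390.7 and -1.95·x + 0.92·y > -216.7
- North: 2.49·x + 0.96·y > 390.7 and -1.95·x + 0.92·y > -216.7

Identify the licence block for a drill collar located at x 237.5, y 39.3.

Lower

2.49·237.5 + 0.96·39.3 = 629.103, which is > 390.7
-1.95·237.5 + 0.92·39.3 = -426.969, which is < -216.7
This sign pattern matches Lower.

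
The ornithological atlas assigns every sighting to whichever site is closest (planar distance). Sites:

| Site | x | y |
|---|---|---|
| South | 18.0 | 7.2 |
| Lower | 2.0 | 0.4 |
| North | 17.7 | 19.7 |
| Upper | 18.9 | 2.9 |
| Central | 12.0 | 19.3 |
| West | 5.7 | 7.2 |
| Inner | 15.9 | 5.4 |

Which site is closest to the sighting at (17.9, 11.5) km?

South

Squared distances to each site:
South: 18.500; Lower: 376.020; North: 67.280; Upper: 74.960; Central: 95.650; West: 167.330; Inner: 41.210.
Minimum at South.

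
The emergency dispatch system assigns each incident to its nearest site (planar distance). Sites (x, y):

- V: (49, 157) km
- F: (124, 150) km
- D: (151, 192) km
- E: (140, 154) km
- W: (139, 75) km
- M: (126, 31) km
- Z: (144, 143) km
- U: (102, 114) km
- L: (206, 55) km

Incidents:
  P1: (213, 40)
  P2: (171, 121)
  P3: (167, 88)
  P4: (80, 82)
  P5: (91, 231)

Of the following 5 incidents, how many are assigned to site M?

0

P1 → L
P2 → Z
P3 → W
P4 → U
P5 → D
0 of the 5 go to M.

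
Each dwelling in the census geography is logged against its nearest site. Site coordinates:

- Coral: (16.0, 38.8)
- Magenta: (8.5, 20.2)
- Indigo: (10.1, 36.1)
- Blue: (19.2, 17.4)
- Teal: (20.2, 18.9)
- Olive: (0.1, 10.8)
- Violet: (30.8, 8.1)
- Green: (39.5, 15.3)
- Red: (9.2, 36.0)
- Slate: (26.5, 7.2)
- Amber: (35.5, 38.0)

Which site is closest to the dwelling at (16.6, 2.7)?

Squared distances to each site:
Coral: 1303.570; Magenta: 371.860; Indigo: 1157.810; Blue: 222.850; Teal: 275.400; Olive: 337.860; Violet: 230.800; Green: 683.170; Red: 1163.650; Slate: 118.260; Amber: 1603.300.
Minimum at Slate.

Slate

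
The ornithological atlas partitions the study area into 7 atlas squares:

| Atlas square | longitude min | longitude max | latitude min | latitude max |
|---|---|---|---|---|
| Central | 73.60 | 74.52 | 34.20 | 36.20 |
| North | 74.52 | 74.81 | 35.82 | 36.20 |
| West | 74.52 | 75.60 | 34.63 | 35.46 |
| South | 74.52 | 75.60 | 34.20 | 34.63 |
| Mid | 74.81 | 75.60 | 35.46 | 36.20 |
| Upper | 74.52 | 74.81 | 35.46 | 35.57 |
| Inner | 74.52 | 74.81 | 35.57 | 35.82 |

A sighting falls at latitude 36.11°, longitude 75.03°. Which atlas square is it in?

The point has longitude = 75.03 and latitude = 36.11.
Only Mid satisfies 74.81 ≤ longitude ≤ 75.60 and 35.46 ≤ latitude ≤ 36.20.

Mid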